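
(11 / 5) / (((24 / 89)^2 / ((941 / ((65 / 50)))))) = 81990271 / 3744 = 21899.11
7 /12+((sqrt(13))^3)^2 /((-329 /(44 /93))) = -105093 /40796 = -2.58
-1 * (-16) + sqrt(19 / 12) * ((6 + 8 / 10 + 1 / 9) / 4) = 311 * sqrt(57) / 1080 + 16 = 18.17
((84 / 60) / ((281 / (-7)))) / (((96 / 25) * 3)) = -245 / 80928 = -0.00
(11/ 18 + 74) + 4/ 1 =1415/ 18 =78.61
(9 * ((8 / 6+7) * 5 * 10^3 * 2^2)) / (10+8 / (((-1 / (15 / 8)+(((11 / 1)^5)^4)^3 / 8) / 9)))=137016737793638144808502182912125448587567286780014139879876418530000 / 913444918624254298723347886080836323917115245200094265865842963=150000.00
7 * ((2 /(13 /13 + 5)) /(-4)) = -7 /12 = -0.58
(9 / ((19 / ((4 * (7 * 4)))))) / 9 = 112 / 19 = 5.89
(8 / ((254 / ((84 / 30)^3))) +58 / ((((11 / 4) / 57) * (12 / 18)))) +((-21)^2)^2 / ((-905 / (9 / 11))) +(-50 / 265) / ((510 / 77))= 12645106964318 / 7766732625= 1628.11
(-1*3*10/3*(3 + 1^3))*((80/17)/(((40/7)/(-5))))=2800/17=164.71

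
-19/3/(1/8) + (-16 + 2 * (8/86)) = -8576/129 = -66.48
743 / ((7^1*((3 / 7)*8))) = 743 / 24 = 30.96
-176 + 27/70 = -12293/70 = -175.61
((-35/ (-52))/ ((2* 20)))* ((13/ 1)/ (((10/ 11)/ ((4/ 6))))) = 77/ 480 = 0.16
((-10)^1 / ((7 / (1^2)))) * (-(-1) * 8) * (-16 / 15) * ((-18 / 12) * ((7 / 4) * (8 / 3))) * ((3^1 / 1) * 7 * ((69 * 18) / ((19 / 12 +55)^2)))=-45785088 / 65863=-695.16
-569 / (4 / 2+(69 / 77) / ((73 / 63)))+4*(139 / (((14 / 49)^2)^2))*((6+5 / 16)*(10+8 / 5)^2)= 63131090273773 / 890800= 70870105.83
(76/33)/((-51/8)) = -608/1683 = -0.36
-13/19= -0.68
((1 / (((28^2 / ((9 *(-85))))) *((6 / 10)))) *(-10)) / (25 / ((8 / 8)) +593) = 0.03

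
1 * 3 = 3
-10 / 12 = -5 / 6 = -0.83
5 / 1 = 5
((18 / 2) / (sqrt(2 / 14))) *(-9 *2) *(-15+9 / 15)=11664 *sqrt(7) / 5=6172.01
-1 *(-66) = 66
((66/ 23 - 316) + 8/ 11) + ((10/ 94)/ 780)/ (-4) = -2318026717/ 7419984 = -312.40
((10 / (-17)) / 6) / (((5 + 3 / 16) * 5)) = -16 / 4233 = -0.00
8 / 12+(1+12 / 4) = 14 / 3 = 4.67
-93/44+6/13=-945/572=-1.65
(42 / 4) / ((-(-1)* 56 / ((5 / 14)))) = 15 / 224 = 0.07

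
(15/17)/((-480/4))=-1/136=-0.01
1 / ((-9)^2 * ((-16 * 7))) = -1 / 9072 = -0.00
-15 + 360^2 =129585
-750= -750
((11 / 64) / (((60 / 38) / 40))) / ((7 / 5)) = 1045 / 336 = 3.11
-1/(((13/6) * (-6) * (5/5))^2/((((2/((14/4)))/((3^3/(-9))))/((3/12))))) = 16/3549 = 0.00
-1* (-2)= 2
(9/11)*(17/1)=153/11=13.91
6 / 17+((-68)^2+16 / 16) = 78631 / 17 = 4625.35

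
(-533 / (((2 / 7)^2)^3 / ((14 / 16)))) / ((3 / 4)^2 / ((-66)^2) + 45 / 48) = -53112758699 / 58088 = -914349.93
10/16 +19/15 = 227/120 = 1.89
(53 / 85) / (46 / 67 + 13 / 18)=63918 / 144415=0.44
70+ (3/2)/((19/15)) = 2705/38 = 71.18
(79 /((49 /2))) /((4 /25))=1975 /98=20.15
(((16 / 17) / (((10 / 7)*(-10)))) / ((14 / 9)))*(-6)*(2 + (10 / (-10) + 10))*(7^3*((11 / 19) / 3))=1494108 / 8075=185.03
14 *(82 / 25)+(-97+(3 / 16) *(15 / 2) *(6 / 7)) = -139649 / 2800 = -49.87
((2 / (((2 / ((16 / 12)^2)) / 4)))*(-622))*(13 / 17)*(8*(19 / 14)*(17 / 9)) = -39330304 / 567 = -69365.62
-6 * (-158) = 948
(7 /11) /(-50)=-7 /550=-0.01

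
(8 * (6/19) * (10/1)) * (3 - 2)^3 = 25.26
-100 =-100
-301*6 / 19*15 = -27090 / 19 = -1425.79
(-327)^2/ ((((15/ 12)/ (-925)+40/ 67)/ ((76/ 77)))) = 402917026320/ 2274041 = 177181.07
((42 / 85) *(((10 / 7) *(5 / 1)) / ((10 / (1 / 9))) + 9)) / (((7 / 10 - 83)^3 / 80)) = -18304000 / 28429530117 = -0.00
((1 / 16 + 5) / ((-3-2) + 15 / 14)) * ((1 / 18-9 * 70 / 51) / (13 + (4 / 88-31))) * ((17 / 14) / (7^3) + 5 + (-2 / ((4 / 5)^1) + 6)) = -40674267 / 5419400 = -7.51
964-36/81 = 8672/9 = 963.56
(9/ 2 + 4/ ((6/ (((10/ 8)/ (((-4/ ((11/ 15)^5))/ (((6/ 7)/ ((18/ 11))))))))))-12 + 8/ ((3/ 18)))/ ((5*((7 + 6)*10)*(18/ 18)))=3098300939/ 49754250000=0.06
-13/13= -1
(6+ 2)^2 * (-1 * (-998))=63872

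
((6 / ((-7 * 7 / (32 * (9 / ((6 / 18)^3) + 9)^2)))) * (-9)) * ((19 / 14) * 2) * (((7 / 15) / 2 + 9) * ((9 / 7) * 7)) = 17679638016 / 35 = 505132514.74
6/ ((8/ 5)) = 15/ 4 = 3.75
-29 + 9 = -20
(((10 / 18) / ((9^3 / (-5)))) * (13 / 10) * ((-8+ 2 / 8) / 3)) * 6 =2015 / 26244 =0.08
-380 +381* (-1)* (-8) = 2668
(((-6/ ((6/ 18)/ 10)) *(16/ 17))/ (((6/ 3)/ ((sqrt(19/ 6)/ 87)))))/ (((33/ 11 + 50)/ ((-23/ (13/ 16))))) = 29440 *sqrt(114)/ 339677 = 0.93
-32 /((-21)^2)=-32 /441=-0.07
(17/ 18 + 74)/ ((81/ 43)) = 58007/ 1458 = 39.79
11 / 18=0.61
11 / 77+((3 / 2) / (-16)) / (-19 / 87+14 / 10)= 7313 / 115136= 0.06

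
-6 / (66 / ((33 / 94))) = -3 / 94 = -0.03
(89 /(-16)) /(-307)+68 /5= 334461 /24560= 13.62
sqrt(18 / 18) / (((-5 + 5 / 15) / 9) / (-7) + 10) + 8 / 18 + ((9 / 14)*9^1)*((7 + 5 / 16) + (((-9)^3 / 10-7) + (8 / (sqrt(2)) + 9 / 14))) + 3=-495050827 / 1199520 + 162*sqrt(2) / 7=-379.98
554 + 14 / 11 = 6108 / 11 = 555.27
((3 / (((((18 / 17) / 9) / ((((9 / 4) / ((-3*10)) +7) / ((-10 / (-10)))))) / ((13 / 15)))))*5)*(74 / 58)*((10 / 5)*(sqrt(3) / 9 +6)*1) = 2265029*sqrt(3) / 10440 +6795087 / 580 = 12091.45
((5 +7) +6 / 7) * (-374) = -33660 / 7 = -4808.57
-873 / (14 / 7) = -873 / 2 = -436.50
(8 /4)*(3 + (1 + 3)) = 14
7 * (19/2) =133/2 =66.50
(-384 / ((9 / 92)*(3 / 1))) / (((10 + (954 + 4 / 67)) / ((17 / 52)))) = -209576 / 472329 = -0.44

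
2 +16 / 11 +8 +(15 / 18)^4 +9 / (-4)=138095 / 14256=9.69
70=70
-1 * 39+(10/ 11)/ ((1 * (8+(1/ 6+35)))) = -38.98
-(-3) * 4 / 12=1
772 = 772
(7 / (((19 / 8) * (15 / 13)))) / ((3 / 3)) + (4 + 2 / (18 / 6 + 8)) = 21118 / 3135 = 6.74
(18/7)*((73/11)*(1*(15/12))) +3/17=56307/2618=21.51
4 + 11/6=35/6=5.83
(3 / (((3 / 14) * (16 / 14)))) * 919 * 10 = 225155 / 2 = 112577.50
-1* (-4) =4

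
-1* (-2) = 2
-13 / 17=-0.76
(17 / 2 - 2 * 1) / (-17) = -13 / 34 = -0.38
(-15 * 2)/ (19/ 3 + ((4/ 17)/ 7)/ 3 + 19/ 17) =-595/ 148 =-4.02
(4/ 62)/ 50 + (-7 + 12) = 3876/ 775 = 5.00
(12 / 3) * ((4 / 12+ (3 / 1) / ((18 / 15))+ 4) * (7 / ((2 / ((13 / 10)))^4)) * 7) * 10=2390.79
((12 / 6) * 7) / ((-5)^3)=-14 / 125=-0.11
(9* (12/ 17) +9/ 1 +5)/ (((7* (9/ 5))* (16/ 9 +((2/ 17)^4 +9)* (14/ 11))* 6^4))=46747195/ 496304289936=0.00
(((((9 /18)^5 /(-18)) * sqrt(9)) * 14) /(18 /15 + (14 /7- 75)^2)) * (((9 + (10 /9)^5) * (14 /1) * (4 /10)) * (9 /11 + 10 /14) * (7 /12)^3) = -89449300619 /358958073602304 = -0.00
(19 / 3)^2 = 361 / 9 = 40.11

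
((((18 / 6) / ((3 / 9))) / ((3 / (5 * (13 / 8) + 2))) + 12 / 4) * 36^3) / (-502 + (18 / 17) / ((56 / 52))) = -185300136 / 59621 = -3107.97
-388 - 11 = -399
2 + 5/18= 41/18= 2.28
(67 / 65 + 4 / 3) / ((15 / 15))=2.36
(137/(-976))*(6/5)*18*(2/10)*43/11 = -159057/67100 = -2.37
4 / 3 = 1.33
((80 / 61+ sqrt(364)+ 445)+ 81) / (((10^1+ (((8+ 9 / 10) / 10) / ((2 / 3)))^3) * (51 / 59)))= 51.06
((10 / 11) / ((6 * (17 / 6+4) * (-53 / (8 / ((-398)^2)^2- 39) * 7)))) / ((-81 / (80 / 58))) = -2224048321400 / 56034188756579439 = -0.00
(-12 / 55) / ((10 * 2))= -3 / 275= -0.01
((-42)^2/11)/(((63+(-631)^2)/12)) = 1323/273779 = 0.00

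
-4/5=-0.80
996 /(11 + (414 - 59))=2.72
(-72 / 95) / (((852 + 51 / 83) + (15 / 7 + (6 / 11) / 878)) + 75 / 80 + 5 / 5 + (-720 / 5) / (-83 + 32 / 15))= -3920546577024 / 4440848509611005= -0.00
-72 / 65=-1.11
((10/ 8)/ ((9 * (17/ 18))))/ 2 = 5/ 68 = 0.07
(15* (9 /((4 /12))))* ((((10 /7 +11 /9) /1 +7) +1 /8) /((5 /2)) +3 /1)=78363 /28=2798.68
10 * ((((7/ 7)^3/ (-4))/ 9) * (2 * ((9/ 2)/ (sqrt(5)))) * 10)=-5 * sqrt(5)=-11.18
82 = 82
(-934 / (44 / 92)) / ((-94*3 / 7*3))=75187 / 4653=16.16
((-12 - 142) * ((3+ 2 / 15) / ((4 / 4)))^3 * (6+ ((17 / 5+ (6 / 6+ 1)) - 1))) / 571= -831414584 / 9635625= -86.29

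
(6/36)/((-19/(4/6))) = -1/171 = -0.01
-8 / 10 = -4 / 5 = -0.80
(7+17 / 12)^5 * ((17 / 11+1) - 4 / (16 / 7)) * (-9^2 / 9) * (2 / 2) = -367853517535 / 1216512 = -302383.80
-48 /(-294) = 8 /49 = 0.16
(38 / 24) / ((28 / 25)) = 1.41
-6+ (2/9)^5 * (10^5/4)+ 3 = 622853/59049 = 10.55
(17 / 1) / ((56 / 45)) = 765 / 56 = 13.66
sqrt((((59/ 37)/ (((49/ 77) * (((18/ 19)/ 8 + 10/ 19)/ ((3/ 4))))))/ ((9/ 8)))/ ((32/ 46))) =1.93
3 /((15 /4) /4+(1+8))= 16 /53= 0.30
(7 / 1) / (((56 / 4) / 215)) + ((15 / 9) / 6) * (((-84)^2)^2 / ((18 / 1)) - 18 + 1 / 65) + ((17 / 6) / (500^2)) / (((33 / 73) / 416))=768422.51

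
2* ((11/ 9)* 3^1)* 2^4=352/ 3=117.33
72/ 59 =1.22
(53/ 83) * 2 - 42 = -3380/ 83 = -40.72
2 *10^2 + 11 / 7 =1411 / 7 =201.57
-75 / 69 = -25 / 23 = -1.09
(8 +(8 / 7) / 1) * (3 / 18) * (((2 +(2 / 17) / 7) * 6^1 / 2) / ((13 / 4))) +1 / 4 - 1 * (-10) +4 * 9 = 2126245 / 43316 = 49.09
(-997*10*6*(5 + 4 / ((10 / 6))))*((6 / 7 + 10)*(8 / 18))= -44857024 / 21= -2136048.76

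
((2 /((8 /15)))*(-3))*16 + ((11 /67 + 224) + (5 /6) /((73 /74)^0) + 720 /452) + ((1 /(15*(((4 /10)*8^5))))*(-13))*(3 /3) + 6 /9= 70342999945 /1488519168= 47.26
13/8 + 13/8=13/4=3.25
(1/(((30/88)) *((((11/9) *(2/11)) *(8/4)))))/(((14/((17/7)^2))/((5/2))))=9537/1372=6.95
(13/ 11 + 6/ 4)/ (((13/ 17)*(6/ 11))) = 1003/ 156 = 6.43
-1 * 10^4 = -10000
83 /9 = 9.22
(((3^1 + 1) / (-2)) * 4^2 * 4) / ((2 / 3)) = -192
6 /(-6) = -1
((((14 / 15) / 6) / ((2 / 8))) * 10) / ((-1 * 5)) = -56 / 45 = -1.24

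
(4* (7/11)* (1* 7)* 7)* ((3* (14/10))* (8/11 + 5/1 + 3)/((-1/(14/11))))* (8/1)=-309786624/6655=-46549.46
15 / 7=2.14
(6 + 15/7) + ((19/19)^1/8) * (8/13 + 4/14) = 3005/364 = 8.26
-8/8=-1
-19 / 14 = -1.36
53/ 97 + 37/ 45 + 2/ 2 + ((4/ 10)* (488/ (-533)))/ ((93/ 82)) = 2.05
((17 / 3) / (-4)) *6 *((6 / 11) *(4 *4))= -816 / 11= -74.18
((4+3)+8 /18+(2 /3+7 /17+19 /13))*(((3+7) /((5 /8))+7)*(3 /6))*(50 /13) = 11418925 /25857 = 441.62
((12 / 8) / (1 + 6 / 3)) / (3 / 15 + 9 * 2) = 5 / 182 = 0.03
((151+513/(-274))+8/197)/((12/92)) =185191607/161934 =1143.62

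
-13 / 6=-2.17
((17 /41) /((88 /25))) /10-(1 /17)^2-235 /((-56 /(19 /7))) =1164777371 /102185776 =11.40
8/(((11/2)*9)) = 16/99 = 0.16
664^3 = 292754944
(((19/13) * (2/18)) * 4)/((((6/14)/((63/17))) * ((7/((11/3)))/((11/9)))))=64372/17901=3.60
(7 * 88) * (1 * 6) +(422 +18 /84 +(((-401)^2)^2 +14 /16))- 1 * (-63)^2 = 25856961751.09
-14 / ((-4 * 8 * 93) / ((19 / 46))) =0.00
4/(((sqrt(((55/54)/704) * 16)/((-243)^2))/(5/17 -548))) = -13195325736 * sqrt(30)/85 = -850279712.85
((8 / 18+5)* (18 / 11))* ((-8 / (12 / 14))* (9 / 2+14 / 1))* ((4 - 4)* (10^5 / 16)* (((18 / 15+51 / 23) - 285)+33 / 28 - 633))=0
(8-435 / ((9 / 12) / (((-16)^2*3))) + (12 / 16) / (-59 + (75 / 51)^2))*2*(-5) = 146333324975 / 32852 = 4454320.13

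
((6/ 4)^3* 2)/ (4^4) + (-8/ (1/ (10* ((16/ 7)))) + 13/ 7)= -185317/ 1024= -180.97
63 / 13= 4.85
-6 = -6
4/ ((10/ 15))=6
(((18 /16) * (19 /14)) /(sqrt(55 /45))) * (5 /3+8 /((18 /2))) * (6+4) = 6555 * sqrt(11) /616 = 35.29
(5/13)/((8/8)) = 5/13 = 0.38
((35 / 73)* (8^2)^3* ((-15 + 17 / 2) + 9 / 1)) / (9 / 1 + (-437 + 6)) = -11468800 / 15403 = -744.58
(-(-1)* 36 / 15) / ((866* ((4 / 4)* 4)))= 3 / 4330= 0.00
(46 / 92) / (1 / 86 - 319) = -43 / 27433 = -0.00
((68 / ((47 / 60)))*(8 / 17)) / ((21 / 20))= 12800 / 329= 38.91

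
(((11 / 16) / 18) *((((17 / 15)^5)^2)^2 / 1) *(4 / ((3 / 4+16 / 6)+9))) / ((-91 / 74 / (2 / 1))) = -3308284365011124033234903214 / 13526146800944995880126953125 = -0.24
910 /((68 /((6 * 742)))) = 1012830 /17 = 59578.24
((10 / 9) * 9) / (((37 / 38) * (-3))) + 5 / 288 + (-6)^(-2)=-35999 / 10656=-3.38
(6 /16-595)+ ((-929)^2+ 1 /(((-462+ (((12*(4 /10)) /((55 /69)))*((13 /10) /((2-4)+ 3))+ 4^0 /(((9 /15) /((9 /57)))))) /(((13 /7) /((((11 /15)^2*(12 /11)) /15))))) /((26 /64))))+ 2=9163590863399221 /10625089664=862448.33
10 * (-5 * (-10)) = 500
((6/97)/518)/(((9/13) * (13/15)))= 5/25123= 0.00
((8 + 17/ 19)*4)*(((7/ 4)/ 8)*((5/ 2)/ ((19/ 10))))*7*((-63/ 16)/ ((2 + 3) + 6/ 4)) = -1003275/ 23104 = -43.42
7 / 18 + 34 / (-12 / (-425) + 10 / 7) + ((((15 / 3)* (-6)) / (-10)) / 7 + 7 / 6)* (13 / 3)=4183045 / 136521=30.64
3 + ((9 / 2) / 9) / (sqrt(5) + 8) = 181 / 59 - sqrt(5) / 118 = 3.05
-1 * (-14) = 14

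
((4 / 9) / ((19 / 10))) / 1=0.23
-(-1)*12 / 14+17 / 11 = 185 / 77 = 2.40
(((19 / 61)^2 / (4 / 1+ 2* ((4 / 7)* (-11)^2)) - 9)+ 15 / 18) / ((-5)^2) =-10088029 / 30884300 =-0.33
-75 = -75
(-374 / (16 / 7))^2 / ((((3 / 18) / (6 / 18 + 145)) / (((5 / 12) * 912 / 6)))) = 17743095755 / 12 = 1478591312.92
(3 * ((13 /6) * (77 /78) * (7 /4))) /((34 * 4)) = 0.08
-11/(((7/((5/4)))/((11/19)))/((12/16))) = -0.85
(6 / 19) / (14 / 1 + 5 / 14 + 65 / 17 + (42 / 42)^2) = 1428 / 86735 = 0.02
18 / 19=0.95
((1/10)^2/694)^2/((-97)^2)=1/45317131240000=0.00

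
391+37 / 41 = 16068 / 41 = 391.90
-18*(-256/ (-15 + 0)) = -1536/ 5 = -307.20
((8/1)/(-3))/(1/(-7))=56/3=18.67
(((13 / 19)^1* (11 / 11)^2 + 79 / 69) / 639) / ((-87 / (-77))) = 184646 / 72882423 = 0.00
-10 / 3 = -3.33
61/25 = 2.44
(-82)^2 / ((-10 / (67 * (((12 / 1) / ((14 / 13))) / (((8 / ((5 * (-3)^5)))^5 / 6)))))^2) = 28967553184595660431848992759669159765625 / 3288334336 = 8809187334592141798518444000000.00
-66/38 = -33/19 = -1.74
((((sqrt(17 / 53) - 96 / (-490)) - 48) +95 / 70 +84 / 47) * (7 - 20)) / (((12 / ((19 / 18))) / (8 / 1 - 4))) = 254042711 / 1243620 - 247 * sqrt(901) / 2862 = 201.69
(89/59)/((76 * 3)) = 89/13452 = 0.01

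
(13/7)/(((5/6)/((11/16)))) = 429/280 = 1.53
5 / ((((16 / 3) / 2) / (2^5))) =60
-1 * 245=-245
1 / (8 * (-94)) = -0.00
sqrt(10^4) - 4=96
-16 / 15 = -1.07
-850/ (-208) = 425/ 104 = 4.09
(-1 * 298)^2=88804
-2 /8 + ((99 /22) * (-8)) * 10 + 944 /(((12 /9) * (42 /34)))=5961 /28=212.89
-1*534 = -534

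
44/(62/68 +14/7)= 136/9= 15.11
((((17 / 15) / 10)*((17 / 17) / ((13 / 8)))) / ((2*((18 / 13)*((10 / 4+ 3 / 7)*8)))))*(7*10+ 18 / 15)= 10591 / 138375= 0.08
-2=-2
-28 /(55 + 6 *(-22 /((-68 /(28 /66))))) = -476 /949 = -0.50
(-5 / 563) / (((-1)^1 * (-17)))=-5 / 9571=-0.00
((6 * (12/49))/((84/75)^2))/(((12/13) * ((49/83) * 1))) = 2023125/941192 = 2.15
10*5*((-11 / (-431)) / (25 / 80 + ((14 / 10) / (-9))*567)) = -44000 / 3030361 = -0.01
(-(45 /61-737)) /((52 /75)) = 842100 /793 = 1061.92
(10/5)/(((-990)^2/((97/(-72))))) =-97/35283600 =-0.00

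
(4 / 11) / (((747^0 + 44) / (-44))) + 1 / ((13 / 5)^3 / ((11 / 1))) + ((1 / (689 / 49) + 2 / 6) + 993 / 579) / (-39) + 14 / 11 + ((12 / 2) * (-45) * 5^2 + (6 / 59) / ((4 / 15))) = -2952654456373763 / 437551510110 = -6748.13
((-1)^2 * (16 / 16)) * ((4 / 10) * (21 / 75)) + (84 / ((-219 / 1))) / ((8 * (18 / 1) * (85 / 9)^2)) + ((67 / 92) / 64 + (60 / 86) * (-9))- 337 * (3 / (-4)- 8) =1964705039578757 / 667677856000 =2942.59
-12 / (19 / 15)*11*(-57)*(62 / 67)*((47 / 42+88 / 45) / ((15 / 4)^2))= 42273088 / 35175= 1201.79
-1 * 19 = -19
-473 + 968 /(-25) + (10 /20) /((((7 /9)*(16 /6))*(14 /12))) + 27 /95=-95190869 /186200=-511.23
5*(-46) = -230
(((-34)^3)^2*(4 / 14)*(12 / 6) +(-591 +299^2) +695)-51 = 6179843842 / 7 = 882834834.57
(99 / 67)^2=9801 / 4489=2.18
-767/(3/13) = -9971/3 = -3323.67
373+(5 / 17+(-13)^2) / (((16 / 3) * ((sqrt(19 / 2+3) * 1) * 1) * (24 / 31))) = 44609 * sqrt(2) / 5440+373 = 384.60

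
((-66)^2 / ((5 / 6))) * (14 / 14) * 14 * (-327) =-119650608 / 5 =-23930121.60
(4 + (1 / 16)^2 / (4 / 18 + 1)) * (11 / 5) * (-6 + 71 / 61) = -665107 / 15616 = -42.59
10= 10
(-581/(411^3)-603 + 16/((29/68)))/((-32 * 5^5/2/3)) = 569262849359/16778078325000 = 0.03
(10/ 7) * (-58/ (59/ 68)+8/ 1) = -4960/ 59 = -84.07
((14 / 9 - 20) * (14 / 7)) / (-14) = 166 / 63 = 2.63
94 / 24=47 / 12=3.92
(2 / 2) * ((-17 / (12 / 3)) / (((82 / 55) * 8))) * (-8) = 935 / 328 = 2.85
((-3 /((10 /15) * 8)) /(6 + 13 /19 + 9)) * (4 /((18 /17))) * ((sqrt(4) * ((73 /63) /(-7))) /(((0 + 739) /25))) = 0.00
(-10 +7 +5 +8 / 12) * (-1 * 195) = -520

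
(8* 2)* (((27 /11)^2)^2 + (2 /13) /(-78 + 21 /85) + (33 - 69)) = 5960619760 /1257910797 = 4.74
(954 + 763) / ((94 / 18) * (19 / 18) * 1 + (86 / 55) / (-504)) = 214178580 / 687223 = 311.66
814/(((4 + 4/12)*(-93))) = -814/403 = -2.02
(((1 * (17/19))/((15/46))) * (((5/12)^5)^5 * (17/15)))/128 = 79238414764404296875/10440161949526912778356610039808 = 0.00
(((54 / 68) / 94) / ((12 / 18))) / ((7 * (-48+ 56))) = 81 / 357952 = 0.00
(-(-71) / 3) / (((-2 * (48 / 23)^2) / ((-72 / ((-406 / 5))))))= -187795 / 77952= -2.41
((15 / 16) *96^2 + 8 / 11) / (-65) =-95048 / 715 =-132.93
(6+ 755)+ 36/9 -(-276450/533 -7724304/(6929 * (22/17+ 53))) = 8340968973/6395467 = 1304.20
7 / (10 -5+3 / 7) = 49 / 38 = 1.29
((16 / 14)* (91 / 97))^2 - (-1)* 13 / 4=165581 / 37636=4.40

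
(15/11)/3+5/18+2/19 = 3151/3762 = 0.84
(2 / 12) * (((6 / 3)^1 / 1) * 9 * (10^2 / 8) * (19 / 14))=1425 / 28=50.89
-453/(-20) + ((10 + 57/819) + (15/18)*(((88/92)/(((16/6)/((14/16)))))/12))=87715501/2679040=32.74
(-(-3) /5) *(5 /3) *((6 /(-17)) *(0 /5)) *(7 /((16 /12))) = 0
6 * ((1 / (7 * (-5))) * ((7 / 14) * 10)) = -6 / 7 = -0.86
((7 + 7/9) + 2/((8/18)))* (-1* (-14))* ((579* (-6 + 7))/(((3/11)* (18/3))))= 3284281/54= 60820.02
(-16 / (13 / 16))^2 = 65536 / 169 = 387.79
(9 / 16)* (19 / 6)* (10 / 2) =8.91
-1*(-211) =211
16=16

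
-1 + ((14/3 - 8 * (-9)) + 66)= 425/3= 141.67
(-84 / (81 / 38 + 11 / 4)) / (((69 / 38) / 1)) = -11552 / 1219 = -9.48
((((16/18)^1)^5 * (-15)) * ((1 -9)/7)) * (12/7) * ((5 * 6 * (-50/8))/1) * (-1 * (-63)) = -327680000/1701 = -192639.62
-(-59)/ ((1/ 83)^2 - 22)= -406451/ 151557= -2.68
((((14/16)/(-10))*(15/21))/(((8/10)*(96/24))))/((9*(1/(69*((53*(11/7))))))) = -67045/5376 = -12.47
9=9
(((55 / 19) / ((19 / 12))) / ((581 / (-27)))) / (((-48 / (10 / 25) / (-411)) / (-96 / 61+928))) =-3449125152 / 12794201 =-269.59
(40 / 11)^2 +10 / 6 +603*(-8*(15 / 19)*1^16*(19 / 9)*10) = -29179795 / 363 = -80385.11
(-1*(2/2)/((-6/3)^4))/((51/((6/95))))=-1/12920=-0.00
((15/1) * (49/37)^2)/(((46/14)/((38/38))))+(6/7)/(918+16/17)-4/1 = 6899492126/1721614699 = 4.01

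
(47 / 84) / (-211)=-47 / 17724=-0.00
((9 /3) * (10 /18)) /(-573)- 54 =-92831 /1719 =-54.00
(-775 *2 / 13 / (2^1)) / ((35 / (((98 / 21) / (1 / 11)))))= -3410 / 39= -87.44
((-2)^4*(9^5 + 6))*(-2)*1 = -1889760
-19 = -19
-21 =-21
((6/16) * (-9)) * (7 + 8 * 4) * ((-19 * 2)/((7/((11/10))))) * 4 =220077/70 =3143.96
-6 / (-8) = 3 / 4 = 0.75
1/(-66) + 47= 3101/66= 46.98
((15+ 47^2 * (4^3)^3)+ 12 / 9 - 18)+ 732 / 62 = 53854077871 / 93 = 579076106.14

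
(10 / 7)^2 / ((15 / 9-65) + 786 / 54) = -900 / 21511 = -0.04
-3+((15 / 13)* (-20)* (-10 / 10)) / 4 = 36 / 13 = 2.77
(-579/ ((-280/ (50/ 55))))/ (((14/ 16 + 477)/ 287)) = 47478/ 42053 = 1.13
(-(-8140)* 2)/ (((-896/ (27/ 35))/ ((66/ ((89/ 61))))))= -22120857/ 34888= -634.05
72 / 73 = 0.99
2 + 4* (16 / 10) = 42 / 5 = 8.40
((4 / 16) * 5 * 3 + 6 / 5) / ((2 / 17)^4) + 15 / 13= 107496327 / 4160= 25840.46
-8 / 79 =-0.10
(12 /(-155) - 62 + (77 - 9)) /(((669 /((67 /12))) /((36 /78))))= 10251 /449345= 0.02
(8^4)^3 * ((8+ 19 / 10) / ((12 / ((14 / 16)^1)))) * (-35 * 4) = -6944962117632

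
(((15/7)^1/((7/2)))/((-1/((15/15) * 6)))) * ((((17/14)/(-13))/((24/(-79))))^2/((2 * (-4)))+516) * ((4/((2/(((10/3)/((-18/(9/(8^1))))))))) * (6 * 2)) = 9477.33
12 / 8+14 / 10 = 29 / 10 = 2.90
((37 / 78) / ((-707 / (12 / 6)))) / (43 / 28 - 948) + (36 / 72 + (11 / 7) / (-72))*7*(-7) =-23.43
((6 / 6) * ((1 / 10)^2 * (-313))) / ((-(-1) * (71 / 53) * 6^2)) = -16589 / 255600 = -0.06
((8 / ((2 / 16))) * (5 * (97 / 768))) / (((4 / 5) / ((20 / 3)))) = 12125 / 36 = 336.81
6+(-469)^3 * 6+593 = -618969655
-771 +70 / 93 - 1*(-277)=-45872 / 93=-493.25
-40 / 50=-4 / 5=-0.80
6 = 6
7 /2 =3.50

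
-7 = -7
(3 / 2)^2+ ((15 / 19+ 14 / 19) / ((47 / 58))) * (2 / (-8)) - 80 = -78.22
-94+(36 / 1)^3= 46562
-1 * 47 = -47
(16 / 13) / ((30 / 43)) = 344 / 195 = 1.76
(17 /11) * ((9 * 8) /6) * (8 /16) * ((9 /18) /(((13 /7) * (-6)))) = -119 /286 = -0.42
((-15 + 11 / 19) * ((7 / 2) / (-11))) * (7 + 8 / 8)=7672 / 209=36.71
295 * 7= 2065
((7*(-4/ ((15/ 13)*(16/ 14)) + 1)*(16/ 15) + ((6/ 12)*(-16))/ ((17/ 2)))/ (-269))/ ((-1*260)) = -1186/ 5144625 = -0.00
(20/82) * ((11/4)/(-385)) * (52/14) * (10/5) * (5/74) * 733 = -47645/74333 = -0.64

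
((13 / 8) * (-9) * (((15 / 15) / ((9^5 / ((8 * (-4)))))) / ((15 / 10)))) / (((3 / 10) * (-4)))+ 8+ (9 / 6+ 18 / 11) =14461285 / 1299078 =11.13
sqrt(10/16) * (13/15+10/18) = 16 * sqrt(10)/45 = 1.12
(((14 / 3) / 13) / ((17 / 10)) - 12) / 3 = -7816 / 1989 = -3.93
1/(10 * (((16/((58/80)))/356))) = 2581/1600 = 1.61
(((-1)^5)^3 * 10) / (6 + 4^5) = -1 / 103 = -0.01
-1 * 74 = -74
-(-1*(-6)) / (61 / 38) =-228 / 61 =-3.74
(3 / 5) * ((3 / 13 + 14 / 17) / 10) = 699 / 11050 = 0.06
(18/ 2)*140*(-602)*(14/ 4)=-2654820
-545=-545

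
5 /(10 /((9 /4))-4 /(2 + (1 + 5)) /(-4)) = 360 /329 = 1.09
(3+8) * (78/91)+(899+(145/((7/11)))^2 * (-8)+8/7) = -20307631/49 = -414441.45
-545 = -545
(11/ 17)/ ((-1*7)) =-11/ 119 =-0.09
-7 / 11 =-0.64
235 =235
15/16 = 0.94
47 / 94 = 1 / 2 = 0.50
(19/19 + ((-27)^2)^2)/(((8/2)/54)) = 7174467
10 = 10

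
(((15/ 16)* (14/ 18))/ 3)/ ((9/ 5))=175/ 1296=0.14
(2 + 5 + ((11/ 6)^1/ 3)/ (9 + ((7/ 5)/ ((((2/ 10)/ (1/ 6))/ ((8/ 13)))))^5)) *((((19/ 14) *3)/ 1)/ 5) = 5.75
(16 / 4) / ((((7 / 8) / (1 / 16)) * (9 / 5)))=10 / 63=0.16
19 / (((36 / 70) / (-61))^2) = 86606275 / 324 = 267303.32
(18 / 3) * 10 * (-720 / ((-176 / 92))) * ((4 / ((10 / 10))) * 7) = 6955200 / 11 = 632290.91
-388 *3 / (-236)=291 / 59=4.93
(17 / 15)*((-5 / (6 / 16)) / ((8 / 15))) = -85 / 3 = -28.33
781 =781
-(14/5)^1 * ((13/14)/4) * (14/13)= -7/10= -0.70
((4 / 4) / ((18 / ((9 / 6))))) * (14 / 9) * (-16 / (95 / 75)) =-1.64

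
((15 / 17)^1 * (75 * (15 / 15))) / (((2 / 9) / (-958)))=-285286.76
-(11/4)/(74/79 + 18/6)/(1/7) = -6083/1244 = -4.89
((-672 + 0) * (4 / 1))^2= 7225344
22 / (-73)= -22 / 73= -0.30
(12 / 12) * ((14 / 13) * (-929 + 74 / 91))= -168930 / 169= -999.59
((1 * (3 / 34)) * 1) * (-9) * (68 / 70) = -27 / 35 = -0.77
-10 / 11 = -0.91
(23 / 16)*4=23 / 4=5.75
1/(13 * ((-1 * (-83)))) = 1/1079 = 0.00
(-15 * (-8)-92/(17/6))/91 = 1488/1547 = 0.96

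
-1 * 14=-14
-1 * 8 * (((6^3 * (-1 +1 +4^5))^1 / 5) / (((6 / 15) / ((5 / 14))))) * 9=-19906560 / 7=-2843794.29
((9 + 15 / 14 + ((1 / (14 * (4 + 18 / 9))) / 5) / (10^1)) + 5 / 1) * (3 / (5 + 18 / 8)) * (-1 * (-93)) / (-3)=-280333 / 1450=-193.33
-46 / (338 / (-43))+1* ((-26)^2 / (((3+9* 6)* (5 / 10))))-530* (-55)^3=849426183611 / 9633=88178779.57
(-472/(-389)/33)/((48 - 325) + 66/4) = -944/6688077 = -0.00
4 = 4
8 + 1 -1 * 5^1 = 4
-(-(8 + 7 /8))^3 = 357911 /512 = 699.04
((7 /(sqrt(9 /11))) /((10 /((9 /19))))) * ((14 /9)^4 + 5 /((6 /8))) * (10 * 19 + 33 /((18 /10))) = 956.29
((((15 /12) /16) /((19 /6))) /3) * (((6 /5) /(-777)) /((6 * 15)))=-1 /7086240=-0.00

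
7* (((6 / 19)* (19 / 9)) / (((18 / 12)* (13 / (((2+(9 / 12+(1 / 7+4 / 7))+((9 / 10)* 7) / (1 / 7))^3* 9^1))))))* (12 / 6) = 295275249179 / 637000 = 463540.42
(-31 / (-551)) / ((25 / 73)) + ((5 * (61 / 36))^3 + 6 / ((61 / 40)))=24001492742083 / 39203870400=612.22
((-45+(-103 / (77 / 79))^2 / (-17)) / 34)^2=1251265188393529 / 2936017137361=426.18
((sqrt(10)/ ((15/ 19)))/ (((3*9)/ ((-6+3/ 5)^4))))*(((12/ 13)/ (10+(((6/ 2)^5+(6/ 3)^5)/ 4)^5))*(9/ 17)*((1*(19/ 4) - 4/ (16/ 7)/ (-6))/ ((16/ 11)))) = 1769825376*sqrt(10)/ 40229256220765625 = 0.00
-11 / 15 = -0.73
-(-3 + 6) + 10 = 7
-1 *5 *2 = -10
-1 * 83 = -83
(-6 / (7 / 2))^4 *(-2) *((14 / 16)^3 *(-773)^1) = 62613 / 7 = 8944.71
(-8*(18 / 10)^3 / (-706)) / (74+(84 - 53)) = 972 / 1544375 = 0.00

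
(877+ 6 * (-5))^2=717409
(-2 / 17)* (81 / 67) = -162 / 1139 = -0.14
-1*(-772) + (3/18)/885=4099321/5310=772.00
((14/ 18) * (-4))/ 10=-14/ 45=-0.31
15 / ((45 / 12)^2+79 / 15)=3600 / 4639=0.78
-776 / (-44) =194 / 11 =17.64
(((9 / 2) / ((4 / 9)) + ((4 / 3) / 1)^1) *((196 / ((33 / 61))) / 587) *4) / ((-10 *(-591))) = 14945 / 3122253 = 0.00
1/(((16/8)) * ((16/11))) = 11/32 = 0.34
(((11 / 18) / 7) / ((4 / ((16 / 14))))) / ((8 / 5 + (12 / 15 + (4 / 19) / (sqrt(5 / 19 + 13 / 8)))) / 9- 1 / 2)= -257070 / 2391973- 8800 * sqrt(10906) / 117206677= -0.12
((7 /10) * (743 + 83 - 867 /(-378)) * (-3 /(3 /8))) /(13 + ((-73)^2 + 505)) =-41746 /52623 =-0.79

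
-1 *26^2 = -676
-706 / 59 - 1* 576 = -34690 / 59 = -587.97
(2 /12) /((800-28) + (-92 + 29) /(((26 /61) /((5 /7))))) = 13 /51981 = 0.00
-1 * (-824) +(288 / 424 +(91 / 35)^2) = 1101657 / 1325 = 831.44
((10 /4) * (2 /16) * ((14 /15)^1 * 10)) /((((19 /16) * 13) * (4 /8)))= 280 /741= 0.38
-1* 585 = -585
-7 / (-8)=7 / 8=0.88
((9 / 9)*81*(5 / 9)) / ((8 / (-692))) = -7785 / 2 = -3892.50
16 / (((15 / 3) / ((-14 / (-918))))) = 112 / 2295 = 0.05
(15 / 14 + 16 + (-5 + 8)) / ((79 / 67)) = 17.02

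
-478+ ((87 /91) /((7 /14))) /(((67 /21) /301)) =-259216 /871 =-297.61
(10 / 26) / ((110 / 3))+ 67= 19165 / 286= 67.01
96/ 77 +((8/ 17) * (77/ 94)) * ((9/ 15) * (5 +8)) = 1308444/ 307615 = 4.25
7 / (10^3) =7 / 1000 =0.01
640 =640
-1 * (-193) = 193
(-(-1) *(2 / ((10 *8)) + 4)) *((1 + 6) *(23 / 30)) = 25921 / 1200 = 21.60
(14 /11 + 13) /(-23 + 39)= 157 /176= 0.89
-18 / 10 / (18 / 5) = -1 / 2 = -0.50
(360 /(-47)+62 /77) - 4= -39282 /3619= -10.85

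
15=15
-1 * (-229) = 229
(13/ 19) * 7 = 91/ 19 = 4.79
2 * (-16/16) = -2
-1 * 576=-576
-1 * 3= -3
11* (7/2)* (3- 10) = -269.50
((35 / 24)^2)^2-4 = 0.52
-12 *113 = -1356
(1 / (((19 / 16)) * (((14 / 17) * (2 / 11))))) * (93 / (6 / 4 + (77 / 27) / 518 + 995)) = 69494436 / 132402697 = 0.52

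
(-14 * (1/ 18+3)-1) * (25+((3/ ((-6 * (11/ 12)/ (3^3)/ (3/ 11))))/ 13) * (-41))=-23344894/ 14157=-1649.00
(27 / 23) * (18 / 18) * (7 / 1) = 189 / 23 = 8.22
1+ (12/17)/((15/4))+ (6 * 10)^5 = 66096000101/85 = 777600001.19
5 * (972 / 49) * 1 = 4860 / 49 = 99.18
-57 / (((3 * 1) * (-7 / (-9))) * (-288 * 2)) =19 / 448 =0.04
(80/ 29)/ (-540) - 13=-10183/ 783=-13.01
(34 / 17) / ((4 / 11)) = 5.50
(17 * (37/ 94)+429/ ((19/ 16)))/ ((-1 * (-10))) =657167/ 17860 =36.80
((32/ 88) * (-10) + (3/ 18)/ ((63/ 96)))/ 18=-1172/ 6237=-0.19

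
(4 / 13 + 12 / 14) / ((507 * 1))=106 / 46137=0.00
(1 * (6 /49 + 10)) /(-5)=-496 /245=-2.02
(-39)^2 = 1521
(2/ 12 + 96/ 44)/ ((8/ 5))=775/ 528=1.47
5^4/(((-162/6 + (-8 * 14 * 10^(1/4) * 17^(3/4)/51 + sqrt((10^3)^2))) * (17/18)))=625/(-56 * 10^(1/4) * 17^(3/4)/27 + 16541/18)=0.70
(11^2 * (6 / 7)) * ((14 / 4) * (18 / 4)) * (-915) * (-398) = 594871695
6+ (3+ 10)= 19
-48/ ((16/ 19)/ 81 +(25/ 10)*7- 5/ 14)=-64638/ 23099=-2.80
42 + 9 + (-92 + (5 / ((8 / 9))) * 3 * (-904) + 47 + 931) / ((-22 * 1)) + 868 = 1572.14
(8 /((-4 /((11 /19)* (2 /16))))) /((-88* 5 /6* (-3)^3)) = -1 /13680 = -0.00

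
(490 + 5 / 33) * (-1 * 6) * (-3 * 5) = 485250 / 11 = 44113.64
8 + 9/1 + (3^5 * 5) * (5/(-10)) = -1181/2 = -590.50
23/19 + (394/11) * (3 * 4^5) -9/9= 22997036/209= 110033.67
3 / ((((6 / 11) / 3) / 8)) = 132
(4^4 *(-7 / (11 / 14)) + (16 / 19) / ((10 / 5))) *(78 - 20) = -27641872 / 209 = -132257.76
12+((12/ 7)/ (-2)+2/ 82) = 3205/ 287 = 11.17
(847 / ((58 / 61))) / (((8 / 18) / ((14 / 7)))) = 465003 / 116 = 4008.65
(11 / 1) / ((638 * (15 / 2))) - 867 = -377144 / 435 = -867.00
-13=-13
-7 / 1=-7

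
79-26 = 53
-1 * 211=-211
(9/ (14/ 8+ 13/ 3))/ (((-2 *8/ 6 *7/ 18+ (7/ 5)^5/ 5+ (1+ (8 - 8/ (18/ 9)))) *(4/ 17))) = 193640625/ 155173472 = 1.25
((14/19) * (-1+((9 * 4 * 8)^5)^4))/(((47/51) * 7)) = 1571990535487847849886388758632562389104929068285850/893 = 1760347744107332418685766000000000000000000000000.00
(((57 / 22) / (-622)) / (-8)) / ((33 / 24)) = 57 / 150524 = 0.00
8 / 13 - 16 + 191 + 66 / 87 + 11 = 70640 / 377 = 187.37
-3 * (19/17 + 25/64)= -4923/1088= -4.52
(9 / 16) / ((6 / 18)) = 27 / 16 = 1.69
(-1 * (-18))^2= 324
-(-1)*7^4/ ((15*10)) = 2401/ 150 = 16.01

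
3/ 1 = 3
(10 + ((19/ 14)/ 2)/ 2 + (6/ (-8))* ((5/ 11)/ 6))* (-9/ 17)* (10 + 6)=-87.10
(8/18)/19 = 4/171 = 0.02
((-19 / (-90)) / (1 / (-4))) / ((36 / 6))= -19 / 135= -0.14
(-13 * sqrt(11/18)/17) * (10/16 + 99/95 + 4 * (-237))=9349769 * sqrt(22)/77520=565.72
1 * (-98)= -98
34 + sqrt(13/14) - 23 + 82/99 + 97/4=sqrt(182)/14 + 14287/396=37.04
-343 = -343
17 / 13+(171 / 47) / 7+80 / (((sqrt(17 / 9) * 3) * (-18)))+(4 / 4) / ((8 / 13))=118129 / 34216 - 40 * sqrt(17) / 153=2.37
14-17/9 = 109/9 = 12.11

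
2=2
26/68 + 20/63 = 1499/2142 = 0.70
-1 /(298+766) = -1 /1064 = -0.00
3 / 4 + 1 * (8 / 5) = 2.35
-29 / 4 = -7.25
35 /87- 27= -2314 /87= -26.60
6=6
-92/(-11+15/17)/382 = 391/16426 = 0.02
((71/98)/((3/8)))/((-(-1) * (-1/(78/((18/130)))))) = -479960/441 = -1088.34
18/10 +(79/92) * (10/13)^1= 7357/2990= 2.46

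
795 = 795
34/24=17/12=1.42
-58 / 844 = -29 / 422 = -0.07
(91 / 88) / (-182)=-1 / 176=-0.01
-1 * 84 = -84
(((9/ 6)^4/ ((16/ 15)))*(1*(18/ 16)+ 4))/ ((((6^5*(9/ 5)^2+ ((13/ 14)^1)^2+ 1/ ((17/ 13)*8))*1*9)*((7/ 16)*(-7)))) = -2352375/ 67160319344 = -0.00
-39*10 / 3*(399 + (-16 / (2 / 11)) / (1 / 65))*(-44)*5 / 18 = -76090300 / 9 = -8454477.78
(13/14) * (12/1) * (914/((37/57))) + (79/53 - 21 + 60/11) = 2366982206/150997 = 15675.69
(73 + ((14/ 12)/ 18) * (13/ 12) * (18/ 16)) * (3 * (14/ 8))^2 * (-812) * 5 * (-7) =29309283115/ 512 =57244693.58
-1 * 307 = -307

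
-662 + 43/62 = -41001/62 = -661.31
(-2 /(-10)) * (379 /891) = 379 /4455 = 0.09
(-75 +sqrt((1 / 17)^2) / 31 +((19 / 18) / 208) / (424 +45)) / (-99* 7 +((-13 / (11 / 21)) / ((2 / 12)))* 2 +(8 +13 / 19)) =14504935330259 / 189948696380352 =0.08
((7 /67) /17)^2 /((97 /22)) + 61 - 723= -662.00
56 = 56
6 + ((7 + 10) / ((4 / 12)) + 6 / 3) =59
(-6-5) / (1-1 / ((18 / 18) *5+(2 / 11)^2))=-6699 / 488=-13.73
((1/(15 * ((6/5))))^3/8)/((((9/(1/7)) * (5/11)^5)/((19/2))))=3059969/18370800000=0.00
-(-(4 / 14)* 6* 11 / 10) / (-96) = -11 / 560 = -0.02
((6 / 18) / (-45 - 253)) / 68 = -1 / 60792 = -0.00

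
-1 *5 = -5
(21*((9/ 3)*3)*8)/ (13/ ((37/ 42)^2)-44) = -258741/ 4663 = -55.49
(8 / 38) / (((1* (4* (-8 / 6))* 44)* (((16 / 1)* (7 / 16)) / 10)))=-15 / 11704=-0.00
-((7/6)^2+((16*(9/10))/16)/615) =-50279/36900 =-1.36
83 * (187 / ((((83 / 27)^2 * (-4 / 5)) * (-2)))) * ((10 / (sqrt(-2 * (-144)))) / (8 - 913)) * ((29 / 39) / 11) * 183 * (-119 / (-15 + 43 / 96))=-13044314115 * sqrt(2) / 272832703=-67.61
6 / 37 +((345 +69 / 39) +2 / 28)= 2336717 / 6734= 347.00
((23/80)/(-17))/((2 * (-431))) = 23/1172320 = 0.00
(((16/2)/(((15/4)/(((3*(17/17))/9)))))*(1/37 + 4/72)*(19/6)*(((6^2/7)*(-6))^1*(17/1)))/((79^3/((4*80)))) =-72765440/1149273909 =-0.06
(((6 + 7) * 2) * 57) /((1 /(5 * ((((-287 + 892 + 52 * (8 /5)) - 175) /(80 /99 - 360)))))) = -94119597 /8890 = -10587.13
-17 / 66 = -0.26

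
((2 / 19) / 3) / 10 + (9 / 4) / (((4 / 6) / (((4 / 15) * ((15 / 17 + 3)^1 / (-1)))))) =-16912 / 4845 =-3.49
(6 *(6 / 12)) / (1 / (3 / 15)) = 3 / 5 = 0.60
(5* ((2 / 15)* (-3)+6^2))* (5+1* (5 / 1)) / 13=136.92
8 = 8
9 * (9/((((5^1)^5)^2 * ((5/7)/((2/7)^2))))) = 324/341796875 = 0.00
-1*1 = -1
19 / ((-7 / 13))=-247 / 7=-35.29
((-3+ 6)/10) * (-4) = -6/5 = -1.20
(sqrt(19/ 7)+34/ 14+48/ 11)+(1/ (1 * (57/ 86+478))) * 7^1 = sqrt(133)/ 7+21575649/ 3169705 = 8.45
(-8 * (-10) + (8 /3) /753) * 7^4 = 433927928 /2259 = 192088.50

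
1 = 1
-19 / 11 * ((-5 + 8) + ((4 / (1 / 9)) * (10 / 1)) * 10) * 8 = -547656 / 11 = -49786.91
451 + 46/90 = 20318/45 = 451.51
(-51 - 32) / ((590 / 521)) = -43243 / 590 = -73.29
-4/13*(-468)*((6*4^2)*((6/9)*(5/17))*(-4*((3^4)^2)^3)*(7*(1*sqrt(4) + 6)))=-2915215081193963520/17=-171483240070233148.24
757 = 757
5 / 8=0.62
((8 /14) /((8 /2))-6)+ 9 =22 /7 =3.14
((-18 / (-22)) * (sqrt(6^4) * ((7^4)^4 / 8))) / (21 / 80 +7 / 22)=15382099292215320 / 73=210713688934456.44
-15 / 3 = -5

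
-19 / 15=-1.27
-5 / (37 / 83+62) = -415 / 5183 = -0.08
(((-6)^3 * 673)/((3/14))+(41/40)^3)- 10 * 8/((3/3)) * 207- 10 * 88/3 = -133485361237/192000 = -695236.26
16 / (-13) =-1.23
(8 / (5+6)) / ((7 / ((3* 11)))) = 24 / 7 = 3.43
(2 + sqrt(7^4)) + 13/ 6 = 53.17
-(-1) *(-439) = -439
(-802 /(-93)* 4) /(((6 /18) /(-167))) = -535736 /31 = -17281.81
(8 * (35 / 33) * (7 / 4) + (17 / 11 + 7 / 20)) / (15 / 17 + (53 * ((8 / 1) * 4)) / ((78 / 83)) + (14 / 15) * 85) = 2442271 / 274936420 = 0.01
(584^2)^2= 116319195136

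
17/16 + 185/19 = 10.80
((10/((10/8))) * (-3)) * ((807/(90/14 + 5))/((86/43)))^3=-540799123347/512000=-1056248.29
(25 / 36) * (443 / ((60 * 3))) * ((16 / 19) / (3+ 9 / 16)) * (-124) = -4394560 / 87723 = -50.10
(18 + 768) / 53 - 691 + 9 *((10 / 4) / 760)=-10893971 / 16112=-676.14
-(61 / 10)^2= -3721 / 100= -37.21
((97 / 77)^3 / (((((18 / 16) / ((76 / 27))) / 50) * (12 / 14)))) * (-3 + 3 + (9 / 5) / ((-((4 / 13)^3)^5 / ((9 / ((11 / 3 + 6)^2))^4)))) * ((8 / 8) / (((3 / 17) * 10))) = -2673017559066603847163227422741 / 2189464994202854491160576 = -1220854.21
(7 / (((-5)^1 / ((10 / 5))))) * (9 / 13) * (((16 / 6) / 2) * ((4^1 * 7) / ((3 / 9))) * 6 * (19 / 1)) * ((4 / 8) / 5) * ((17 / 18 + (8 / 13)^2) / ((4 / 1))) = -1798692 / 2197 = -818.70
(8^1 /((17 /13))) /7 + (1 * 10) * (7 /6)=4477 /357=12.54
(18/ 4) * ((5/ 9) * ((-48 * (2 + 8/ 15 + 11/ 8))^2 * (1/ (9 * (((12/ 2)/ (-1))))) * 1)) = -219961/ 135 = -1629.34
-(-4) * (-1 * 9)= -36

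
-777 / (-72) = 259 / 24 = 10.79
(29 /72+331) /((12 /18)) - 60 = 437.10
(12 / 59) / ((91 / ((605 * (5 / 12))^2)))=9150625 / 64428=142.03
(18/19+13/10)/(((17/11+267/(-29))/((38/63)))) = -19459/109980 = -0.18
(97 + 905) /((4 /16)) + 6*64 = 4392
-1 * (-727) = 727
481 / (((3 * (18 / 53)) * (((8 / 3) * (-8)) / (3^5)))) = -688311 / 128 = -5377.43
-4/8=-1/2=-0.50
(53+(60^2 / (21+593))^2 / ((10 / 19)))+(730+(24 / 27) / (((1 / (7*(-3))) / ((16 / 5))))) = 1114847401 / 1413735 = 788.58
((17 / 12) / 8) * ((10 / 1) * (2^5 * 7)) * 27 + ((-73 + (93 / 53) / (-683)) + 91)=388342779 / 36199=10728.00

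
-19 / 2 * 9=-171 / 2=-85.50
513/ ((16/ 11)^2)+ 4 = 63097/ 256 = 246.47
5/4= 1.25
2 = 2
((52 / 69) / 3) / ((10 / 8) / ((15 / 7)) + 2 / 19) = 3952 / 10833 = 0.36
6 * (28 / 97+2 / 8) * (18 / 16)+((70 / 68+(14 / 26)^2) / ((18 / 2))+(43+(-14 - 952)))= -12296085055 / 13376688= -919.22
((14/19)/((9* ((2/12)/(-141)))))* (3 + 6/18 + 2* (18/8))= -30926/57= -542.56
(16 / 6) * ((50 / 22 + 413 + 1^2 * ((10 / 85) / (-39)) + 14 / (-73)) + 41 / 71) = 125692924424 / 113398857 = 1108.41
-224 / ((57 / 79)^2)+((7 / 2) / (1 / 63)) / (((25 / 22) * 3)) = -29695967 / 81225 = -365.60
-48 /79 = -0.61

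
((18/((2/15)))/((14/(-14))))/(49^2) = -135/2401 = -0.06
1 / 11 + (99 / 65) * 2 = 2243 / 715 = 3.14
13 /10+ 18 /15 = 5 /2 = 2.50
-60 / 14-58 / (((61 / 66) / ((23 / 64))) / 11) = -1724127 / 6832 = -252.36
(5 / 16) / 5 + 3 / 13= 61 / 208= 0.29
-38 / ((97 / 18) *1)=-684 / 97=-7.05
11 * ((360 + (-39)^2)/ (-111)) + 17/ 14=-95929/ 518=-185.19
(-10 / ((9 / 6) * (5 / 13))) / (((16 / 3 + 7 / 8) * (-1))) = 416 / 149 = 2.79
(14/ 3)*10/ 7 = 20/ 3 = 6.67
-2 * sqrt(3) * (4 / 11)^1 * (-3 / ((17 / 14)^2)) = 4704 * sqrt(3) / 3179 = 2.56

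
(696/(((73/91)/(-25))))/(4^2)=-197925/146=-1355.65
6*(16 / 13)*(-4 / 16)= -24 / 13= -1.85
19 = 19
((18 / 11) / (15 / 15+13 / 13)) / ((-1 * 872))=-9 / 9592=-0.00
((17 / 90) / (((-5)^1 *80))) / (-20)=17 / 720000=0.00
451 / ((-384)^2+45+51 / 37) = 0.00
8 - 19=-11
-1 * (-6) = 6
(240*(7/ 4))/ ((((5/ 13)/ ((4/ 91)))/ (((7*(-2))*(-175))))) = 117600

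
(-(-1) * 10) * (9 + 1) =100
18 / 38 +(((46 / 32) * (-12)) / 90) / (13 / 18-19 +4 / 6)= 58371 / 120460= 0.48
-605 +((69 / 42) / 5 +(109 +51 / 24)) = -138193 / 280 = -493.55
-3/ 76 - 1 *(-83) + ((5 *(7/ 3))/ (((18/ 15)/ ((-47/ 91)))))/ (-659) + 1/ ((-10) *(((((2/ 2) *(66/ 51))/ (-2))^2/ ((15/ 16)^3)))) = 120193285252745/ 1452112257024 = 82.77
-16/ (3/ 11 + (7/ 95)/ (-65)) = -58.91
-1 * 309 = -309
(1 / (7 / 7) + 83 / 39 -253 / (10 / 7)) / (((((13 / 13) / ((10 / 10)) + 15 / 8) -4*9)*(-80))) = -67849 / 1033500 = -0.07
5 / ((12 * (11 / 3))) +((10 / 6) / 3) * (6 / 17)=695 / 2244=0.31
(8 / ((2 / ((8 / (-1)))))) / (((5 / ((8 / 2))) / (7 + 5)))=-1536 / 5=-307.20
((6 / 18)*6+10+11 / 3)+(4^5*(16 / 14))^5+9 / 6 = 221360928884516350513 / 100842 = 2195126325187088.22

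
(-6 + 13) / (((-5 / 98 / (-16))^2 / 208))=3579756544 / 25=143190261.76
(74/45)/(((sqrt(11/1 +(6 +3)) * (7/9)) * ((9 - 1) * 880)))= 37 * sqrt(5)/1232000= 0.00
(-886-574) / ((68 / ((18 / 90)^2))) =-73 / 85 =-0.86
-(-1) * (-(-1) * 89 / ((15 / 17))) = 1513 / 15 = 100.87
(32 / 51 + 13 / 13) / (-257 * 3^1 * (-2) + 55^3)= 83 / 8563767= 0.00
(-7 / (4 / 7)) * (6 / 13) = -147 / 26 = -5.65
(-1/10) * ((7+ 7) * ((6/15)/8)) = -7/100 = -0.07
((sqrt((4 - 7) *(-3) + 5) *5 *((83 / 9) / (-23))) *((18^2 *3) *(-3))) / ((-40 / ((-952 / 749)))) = 457164 *sqrt(14) / 2461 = 695.06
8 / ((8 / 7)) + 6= 13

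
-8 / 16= -1 / 2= -0.50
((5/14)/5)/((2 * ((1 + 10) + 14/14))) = 1/336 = 0.00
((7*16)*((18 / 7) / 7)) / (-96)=-3 / 7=-0.43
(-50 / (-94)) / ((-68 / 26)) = -325 / 1598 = -0.20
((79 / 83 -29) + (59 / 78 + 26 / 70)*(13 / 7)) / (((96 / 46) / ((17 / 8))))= -1238141773 / 46851840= -26.43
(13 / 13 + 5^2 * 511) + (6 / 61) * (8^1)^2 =779720 / 61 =12782.30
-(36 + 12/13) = -480/13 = -36.92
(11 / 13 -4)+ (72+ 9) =77.85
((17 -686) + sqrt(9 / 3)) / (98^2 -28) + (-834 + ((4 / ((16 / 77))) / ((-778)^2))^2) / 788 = -2079400413299776153 / 1843051555182308352 + sqrt(3) / 9576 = -1.13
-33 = -33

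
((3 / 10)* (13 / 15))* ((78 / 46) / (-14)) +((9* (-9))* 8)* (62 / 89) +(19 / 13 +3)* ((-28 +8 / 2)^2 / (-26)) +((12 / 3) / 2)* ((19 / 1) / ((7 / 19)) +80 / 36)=-964838826683 / 2179440900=-442.70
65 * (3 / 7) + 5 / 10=397 / 14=28.36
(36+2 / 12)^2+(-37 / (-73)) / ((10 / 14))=17196809 / 13140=1308.74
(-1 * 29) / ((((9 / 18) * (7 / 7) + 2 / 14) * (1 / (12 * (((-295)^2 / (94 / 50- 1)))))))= -1766607500 / 33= -53533560.61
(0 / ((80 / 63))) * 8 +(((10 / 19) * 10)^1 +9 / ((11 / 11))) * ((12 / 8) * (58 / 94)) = 23577 / 1786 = 13.20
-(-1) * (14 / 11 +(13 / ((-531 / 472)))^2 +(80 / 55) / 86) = 5165378 / 38313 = 134.82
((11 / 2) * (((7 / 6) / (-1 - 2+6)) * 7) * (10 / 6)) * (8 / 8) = 2695 / 108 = 24.95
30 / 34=0.88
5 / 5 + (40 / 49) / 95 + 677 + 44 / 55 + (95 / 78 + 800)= 537382837 / 363090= 1480.03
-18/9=-2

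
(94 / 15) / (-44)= -47 / 330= -0.14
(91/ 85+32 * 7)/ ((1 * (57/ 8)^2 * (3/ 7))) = 2856896/ 276165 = 10.34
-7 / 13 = -0.54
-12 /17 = -0.71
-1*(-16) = 16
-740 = -740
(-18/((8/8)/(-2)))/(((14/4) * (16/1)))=0.64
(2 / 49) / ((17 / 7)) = 2 / 119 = 0.02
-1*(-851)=851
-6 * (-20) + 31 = 151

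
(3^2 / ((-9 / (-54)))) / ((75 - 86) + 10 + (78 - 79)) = -27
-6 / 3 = -2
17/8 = 2.12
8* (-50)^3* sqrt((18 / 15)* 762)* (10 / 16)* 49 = -36750000* sqrt(635) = -926070832.87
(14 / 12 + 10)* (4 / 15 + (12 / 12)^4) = 1273 / 90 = 14.14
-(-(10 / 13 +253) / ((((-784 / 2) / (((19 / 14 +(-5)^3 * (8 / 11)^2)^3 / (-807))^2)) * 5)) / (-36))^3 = 357669944023050984998601874224248136944857100053397670817511962019108026966302156993627186665139 / 5293381959239634348683002365639891472295558883346048126173928717752653534520722587648000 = 67569267.96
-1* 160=-160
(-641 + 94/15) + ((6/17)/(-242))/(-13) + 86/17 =-252571846/401115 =-629.67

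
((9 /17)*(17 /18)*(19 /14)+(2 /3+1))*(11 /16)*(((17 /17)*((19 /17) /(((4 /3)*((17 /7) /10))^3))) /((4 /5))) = 11348308125 /171051008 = 66.34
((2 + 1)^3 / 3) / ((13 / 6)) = 54 / 13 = 4.15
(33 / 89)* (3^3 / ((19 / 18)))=16038 / 1691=9.48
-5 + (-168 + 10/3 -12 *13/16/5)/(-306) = -81803/18360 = -4.46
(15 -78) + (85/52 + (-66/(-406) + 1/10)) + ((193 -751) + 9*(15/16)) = -610.67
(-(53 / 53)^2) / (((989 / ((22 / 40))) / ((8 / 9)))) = -22 / 44505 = -0.00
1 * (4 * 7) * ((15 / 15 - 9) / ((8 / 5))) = -140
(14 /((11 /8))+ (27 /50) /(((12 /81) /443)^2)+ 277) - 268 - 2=42490610937 /8800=4828478.52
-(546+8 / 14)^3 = -56006043976 / 343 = -163282927.04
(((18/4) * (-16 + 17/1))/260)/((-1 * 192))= -3/33280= -0.00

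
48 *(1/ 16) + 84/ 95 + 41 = 44.88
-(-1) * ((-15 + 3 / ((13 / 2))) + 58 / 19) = -2837 / 247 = -11.49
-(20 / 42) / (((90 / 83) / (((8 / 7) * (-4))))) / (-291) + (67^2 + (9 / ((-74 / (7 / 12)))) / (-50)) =25577825715653 / 5697896400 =4488.99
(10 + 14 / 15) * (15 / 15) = 164 / 15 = 10.93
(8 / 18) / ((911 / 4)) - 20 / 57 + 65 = 10071409 / 155781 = 64.65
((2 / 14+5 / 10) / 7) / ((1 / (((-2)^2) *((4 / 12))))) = 6 / 49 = 0.12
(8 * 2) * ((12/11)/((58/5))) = 480/319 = 1.50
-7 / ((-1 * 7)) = 1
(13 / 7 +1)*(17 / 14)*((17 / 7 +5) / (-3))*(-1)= 8840 / 1029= 8.59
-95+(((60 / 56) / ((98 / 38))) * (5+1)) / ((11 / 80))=-290035 / 3773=-76.87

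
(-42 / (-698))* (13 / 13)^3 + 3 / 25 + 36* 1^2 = 315672 / 8725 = 36.18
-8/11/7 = -8/77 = -0.10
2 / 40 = 1 / 20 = 0.05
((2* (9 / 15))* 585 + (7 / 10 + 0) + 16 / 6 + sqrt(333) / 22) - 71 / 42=3* sqrt(37) / 22 + 73886 / 105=704.51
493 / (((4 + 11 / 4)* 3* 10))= 986 / 405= 2.43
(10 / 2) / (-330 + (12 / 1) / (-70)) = -175 / 11556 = -0.02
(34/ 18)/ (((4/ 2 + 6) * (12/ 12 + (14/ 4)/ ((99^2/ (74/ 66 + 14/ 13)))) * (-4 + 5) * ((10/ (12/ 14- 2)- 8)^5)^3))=-2131935061082112/ 20711926257721884497544668848281937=-0.00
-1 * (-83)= 83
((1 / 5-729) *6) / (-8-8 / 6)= 16398 / 35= 468.51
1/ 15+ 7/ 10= 23/ 30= 0.77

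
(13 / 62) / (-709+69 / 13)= -169 / 567176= -0.00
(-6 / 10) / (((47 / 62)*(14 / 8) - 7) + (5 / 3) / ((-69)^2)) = 0.11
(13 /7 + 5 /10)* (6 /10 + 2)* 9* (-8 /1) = -15444 /35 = -441.26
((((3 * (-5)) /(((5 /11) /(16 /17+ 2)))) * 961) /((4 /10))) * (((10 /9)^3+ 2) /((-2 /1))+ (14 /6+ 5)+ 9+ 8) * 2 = -43631802500 /4131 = -10562043.69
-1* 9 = -9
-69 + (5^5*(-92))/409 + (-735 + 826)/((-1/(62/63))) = -3171143/3681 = -861.49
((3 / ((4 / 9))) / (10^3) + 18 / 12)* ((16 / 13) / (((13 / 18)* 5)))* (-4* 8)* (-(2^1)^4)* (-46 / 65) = -1277531136 / 6865625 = -186.08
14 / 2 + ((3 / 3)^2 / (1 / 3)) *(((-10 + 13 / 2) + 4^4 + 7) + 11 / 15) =7877 / 10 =787.70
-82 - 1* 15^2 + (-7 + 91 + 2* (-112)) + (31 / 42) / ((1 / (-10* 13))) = -542.95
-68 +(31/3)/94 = -67.89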